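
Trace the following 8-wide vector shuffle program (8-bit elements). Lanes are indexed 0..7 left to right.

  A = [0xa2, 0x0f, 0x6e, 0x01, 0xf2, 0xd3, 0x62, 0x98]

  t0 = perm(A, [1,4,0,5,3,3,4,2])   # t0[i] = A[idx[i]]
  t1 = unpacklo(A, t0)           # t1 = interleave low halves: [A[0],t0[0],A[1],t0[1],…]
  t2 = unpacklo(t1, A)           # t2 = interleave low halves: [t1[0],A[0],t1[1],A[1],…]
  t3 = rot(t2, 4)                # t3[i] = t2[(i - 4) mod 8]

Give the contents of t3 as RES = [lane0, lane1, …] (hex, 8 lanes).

→ t0 |0f|f2|a2|d3|01|01|f2|6e|
→ t1 |a2|0f|0f|f2|6e|a2|01|d3|
→ t2 |a2|a2|0f|0f|0f|6e|f2|01|
→ t3 |0f|6e|f2|01|a2|a2|0f|0f|

RES = [ 0x0f  0x6e  0xf2  0x01  0xa2  0xa2  0x0f  0x0f ]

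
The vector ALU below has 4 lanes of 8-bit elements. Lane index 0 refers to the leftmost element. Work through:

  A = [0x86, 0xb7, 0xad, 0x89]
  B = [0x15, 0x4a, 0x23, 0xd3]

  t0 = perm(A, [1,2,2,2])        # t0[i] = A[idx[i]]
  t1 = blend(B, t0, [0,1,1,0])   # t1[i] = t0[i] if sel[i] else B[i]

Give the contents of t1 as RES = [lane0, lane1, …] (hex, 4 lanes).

RES = [ 0x15  0xad  0xad  0xd3 ]

t0 = [0xb7, 0xad, 0xad, 0xad]
t1 = [0x15, 0xad, 0xad, 0xd3]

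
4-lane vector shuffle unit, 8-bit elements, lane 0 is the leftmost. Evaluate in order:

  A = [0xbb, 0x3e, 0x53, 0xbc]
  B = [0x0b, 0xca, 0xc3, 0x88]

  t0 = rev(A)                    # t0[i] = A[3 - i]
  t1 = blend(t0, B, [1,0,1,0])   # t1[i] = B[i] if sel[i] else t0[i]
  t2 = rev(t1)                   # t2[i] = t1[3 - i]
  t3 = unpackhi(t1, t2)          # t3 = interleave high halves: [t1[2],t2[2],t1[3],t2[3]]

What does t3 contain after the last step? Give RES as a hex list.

RES = [ 0xc3  0x53  0xbb  0x0b ]

t0 = [0xbc, 0x53, 0x3e, 0xbb]
t1 = [0x0b, 0x53, 0xc3, 0xbb]
t2 = [0xbb, 0xc3, 0x53, 0x0b]
t3 = [0xc3, 0x53, 0xbb, 0x0b]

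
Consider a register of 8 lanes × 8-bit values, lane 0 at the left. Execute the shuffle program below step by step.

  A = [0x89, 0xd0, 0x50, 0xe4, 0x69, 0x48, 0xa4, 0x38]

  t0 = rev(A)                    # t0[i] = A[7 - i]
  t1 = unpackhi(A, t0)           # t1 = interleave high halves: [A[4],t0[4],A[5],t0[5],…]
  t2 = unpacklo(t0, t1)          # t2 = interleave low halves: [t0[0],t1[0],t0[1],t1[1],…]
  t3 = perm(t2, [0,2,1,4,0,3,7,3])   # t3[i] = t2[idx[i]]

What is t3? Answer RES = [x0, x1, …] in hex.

RES = [ 0x38  0xa4  0x69  0x48  0x38  0xe4  0x50  0xe4 ]

t0 = [0x38, 0xa4, 0x48, 0x69, 0xe4, 0x50, 0xd0, 0x89]
t1 = [0x69, 0xe4, 0x48, 0x50, 0xa4, 0xd0, 0x38, 0x89]
t2 = [0x38, 0x69, 0xa4, 0xe4, 0x48, 0x48, 0x69, 0x50]
t3 = [0x38, 0xa4, 0x69, 0x48, 0x38, 0xe4, 0x50, 0xe4]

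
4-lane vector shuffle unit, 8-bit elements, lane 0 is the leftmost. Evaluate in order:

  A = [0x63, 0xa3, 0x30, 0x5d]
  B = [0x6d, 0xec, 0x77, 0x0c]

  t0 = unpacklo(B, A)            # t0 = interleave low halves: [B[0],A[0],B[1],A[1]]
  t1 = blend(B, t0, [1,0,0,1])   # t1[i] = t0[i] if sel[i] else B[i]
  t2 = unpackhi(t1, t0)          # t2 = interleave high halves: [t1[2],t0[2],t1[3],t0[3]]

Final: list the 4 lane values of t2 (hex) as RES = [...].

RES = [ 0x77  0xec  0xa3  0xa3 ]

→ t0 |6d|63|ec|a3|
→ t1 |6d|ec|77|a3|
→ t2 |77|ec|a3|a3|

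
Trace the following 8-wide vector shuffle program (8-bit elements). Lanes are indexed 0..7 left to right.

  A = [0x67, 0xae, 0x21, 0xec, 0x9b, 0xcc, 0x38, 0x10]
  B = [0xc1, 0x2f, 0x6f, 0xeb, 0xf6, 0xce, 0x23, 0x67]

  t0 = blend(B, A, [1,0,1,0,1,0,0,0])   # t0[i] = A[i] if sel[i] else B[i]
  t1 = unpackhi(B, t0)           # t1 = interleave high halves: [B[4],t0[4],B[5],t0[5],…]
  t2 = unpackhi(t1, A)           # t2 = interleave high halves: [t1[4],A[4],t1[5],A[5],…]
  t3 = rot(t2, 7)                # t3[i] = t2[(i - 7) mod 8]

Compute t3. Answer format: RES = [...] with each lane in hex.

RES = [ 0x9b  0x23  0xcc  0x67  0x38  0x67  0x10  0x23 ]

t0 = [0x67, 0x2f, 0x21, 0xeb, 0x9b, 0xce, 0x23, 0x67]
t1 = [0xf6, 0x9b, 0xce, 0xce, 0x23, 0x23, 0x67, 0x67]
t2 = [0x23, 0x9b, 0x23, 0xcc, 0x67, 0x38, 0x67, 0x10]
t3 = [0x9b, 0x23, 0xcc, 0x67, 0x38, 0x67, 0x10, 0x23]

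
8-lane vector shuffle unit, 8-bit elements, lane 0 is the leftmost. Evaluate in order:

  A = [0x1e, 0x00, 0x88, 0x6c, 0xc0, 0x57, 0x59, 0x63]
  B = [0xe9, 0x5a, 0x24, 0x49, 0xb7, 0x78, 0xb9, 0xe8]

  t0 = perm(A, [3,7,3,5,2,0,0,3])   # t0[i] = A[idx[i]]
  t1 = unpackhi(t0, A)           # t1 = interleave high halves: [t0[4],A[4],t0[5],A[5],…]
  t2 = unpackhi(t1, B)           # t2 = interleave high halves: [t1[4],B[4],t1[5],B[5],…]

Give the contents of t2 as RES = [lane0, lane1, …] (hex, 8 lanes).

RES = [ 0x1e  0xb7  0x59  0x78  0x6c  0xb9  0x63  0xe8 ]

→ t0 |6c|63|6c|57|88|1e|1e|6c|
→ t1 |88|c0|1e|57|1e|59|6c|63|
→ t2 |1e|b7|59|78|6c|b9|63|e8|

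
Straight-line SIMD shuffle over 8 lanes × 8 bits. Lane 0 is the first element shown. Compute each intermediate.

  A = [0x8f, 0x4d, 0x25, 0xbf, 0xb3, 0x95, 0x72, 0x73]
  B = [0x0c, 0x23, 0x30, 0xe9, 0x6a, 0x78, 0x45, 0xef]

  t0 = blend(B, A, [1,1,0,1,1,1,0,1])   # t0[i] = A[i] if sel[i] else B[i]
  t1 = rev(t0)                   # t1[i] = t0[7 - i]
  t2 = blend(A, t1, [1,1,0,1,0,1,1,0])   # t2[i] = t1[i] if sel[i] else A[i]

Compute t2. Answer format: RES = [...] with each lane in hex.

  t0: 8f 4d 30 bf b3 95 45 73
  t1: 73 45 95 b3 bf 30 4d 8f
  t2: 73 45 25 b3 b3 30 4d 73

RES = [ 0x73  0x45  0x25  0xb3  0xb3  0x30  0x4d  0x73 ]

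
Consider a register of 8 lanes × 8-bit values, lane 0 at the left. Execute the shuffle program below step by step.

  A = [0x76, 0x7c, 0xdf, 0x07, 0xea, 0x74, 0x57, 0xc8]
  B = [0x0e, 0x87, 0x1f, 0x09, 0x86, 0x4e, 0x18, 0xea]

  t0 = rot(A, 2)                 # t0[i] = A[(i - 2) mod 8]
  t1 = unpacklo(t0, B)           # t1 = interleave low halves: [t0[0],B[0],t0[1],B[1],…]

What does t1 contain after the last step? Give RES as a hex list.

t0 = [0x57, 0xc8, 0x76, 0x7c, 0xdf, 0x07, 0xea, 0x74]
t1 = [0x57, 0x0e, 0xc8, 0x87, 0x76, 0x1f, 0x7c, 0x09]

RES = [ 0x57  0x0e  0xc8  0x87  0x76  0x1f  0x7c  0x09 ]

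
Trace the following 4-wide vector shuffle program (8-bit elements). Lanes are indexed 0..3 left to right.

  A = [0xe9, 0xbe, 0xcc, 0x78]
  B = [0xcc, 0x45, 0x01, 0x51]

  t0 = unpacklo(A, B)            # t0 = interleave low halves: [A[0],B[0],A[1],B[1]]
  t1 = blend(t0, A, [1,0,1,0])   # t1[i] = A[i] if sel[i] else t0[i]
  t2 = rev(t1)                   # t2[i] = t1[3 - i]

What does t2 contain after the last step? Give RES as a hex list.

  t0: e9 cc be 45
  t1: e9 cc cc 45
  t2: 45 cc cc e9

RES = [0x45, 0xcc, 0xcc, 0xe9]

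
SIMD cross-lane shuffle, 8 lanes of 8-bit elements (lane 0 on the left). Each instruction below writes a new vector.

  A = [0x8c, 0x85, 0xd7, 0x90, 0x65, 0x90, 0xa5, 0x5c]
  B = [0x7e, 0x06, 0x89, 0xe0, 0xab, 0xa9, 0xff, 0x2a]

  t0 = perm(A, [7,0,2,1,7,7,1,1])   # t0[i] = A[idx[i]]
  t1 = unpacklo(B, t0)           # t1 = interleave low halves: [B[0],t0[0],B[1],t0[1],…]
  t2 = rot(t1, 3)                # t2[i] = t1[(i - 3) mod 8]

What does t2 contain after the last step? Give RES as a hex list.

  t0: 5c 8c d7 85 5c 5c 85 85
  t1: 7e 5c 06 8c 89 d7 e0 85
  t2: d7 e0 85 7e 5c 06 8c 89

RES = [ 0xd7  0xe0  0x85  0x7e  0x5c  0x06  0x8c  0x89 ]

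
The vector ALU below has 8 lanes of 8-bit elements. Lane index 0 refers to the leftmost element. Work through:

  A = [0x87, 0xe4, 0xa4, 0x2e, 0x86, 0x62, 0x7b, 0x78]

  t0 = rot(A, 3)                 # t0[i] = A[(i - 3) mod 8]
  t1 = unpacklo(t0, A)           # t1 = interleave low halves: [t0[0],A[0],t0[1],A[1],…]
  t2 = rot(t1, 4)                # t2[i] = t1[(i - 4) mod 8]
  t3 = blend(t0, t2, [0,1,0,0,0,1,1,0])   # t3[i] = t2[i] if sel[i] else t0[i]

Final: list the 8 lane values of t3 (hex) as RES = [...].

RES = [ 0x62  0xa4  0x78  0x87  0xe4  0x87  0x7b  0x86 ]

  t0: 62 7b 78 87 e4 a4 2e 86
  t1: 62 87 7b e4 78 a4 87 2e
  t2: 78 a4 87 2e 62 87 7b e4
  t3: 62 a4 78 87 e4 87 7b 86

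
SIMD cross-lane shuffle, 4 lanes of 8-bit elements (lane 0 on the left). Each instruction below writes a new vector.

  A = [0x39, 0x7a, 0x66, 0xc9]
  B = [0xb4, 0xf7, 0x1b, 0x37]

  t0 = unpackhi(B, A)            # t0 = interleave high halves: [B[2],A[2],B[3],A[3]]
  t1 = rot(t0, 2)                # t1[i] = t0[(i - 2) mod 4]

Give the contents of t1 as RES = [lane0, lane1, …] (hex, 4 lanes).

RES = [ 0x37  0xc9  0x1b  0x66 ]

  t0: 1b 66 37 c9
  t1: 37 c9 1b 66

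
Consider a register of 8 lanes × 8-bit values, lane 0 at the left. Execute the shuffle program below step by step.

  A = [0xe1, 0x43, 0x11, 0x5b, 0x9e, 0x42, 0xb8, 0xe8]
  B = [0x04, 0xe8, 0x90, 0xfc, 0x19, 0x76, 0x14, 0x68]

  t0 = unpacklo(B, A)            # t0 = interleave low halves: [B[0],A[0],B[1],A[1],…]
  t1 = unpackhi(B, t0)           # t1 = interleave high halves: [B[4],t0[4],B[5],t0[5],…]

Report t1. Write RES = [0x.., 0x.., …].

  t0: 04 e1 e8 43 90 11 fc 5b
  t1: 19 90 76 11 14 fc 68 5b

RES = [0x19, 0x90, 0x76, 0x11, 0x14, 0xfc, 0x68, 0x5b]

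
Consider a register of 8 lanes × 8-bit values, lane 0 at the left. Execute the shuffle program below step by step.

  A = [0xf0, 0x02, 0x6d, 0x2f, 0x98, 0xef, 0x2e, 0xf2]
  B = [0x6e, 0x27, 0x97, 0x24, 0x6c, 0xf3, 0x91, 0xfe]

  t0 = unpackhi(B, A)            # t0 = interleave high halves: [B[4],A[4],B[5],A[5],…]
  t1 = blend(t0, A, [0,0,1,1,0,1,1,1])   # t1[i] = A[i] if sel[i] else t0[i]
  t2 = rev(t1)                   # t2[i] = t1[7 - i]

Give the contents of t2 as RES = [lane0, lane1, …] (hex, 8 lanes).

  t0: 6c 98 f3 ef 91 2e fe f2
  t1: 6c 98 6d 2f 91 ef 2e f2
  t2: f2 2e ef 91 2f 6d 98 6c

RES = [0xf2, 0x2e, 0xef, 0x91, 0x2f, 0x6d, 0x98, 0x6c]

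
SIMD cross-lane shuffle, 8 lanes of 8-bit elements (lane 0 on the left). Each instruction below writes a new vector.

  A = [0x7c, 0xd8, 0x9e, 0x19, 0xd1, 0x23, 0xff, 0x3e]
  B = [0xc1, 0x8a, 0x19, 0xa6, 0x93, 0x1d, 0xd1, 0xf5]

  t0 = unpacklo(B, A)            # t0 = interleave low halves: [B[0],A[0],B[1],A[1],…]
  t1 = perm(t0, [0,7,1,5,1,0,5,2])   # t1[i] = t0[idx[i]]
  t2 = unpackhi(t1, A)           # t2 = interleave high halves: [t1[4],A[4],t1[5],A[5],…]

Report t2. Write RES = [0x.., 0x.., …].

RES = [0x7c, 0xd1, 0xc1, 0x23, 0x9e, 0xff, 0x8a, 0x3e]

→ t0 |c1|7c|8a|d8|19|9e|a6|19|
→ t1 |c1|19|7c|9e|7c|c1|9e|8a|
→ t2 |7c|d1|c1|23|9e|ff|8a|3e|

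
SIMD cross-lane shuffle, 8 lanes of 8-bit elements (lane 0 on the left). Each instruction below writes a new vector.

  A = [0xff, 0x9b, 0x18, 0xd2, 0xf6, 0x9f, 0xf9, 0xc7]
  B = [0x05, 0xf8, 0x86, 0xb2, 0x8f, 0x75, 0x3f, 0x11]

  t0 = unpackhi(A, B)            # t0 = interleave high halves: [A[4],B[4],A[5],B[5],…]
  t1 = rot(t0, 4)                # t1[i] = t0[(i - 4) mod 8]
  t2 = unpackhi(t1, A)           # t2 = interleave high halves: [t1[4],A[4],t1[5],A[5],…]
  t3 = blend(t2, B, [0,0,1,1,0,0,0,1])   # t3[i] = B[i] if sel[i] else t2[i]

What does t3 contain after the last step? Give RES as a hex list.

→ t0 |f6|8f|9f|75|f9|3f|c7|11|
→ t1 |f9|3f|c7|11|f6|8f|9f|75|
→ t2 |f6|f6|8f|9f|9f|f9|75|c7|
→ t3 |f6|f6|86|b2|9f|f9|75|11|

RES = [ 0xf6  0xf6  0x86  0xb2  0x9f  0xf9  0x75  0x11 ]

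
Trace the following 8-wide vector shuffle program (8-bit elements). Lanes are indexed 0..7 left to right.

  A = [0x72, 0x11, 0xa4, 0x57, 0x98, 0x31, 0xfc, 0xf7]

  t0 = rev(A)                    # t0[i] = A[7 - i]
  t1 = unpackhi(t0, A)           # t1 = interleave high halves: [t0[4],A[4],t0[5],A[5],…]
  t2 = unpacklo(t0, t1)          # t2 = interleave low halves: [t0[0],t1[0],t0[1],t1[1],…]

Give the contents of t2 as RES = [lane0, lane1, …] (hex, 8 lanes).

RES = [ 0xf7  0x57  0xfc  0x98  0x31  0xa4  0x98  0x31 ]

t0 = [0xf7, 0xfc, 0x31, 0x98, 0x57, 0xa4, 0x11, 0x72]
t1 = [0x57, 0x98, 0xa4, 0x31, 0x11, 0xfc, 0x72, 0xf7]
t2 = [0xf7, 0x57, 0xfc, 0x98, 0x31, 0xa4, 0x98, 0x31]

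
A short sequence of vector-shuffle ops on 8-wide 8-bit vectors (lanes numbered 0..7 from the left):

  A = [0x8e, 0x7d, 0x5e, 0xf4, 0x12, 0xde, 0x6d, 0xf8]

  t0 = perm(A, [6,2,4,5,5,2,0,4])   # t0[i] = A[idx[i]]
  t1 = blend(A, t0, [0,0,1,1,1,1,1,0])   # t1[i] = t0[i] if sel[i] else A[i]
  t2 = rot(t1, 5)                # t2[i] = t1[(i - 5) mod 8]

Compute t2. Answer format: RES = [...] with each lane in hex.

RES = [ 0xde  0xde  0x5e  0x8e  0xf8  0x8e  0x7d  0x12 ]

→ t0 |6d|5e|12|de|de|5e|8e|12|
→ t1 |8e|7d|12|de|de|5e|8e|f8|
→ t2 |de|de|5e|8e|f8|8e|7d|12|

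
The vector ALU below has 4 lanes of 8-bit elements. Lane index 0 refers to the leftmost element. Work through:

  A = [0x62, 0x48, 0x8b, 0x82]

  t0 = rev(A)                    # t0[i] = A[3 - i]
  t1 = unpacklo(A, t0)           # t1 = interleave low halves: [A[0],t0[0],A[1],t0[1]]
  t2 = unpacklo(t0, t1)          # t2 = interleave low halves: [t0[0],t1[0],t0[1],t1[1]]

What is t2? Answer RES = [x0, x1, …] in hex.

  t0: 82 8b 48 62
  t1: 62 82 48 8b
  t2: 82 62 8b 82

RES = [ 0x82  0x62  0x8b  0x82 ]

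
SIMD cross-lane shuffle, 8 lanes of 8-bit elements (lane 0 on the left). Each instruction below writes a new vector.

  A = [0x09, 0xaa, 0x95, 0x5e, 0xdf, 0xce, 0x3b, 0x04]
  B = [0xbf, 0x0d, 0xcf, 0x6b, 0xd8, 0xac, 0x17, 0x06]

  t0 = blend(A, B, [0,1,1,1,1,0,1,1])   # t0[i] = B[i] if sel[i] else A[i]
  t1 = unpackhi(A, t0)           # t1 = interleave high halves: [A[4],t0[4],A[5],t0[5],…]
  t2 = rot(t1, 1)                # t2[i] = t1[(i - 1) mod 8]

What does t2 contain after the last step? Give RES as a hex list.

RES = [0x06, 0xdf, 0xd8, 0xce, 0xce, 0x3b, 0x17, 0x04]

→ t0 |09|0d|cf|6b|d8|ce|17|06|
→ t1 |df|d8|ce|ce|3b|17|04|06|
→ t2 |06|df|d8|ce|ce|3b|17|04|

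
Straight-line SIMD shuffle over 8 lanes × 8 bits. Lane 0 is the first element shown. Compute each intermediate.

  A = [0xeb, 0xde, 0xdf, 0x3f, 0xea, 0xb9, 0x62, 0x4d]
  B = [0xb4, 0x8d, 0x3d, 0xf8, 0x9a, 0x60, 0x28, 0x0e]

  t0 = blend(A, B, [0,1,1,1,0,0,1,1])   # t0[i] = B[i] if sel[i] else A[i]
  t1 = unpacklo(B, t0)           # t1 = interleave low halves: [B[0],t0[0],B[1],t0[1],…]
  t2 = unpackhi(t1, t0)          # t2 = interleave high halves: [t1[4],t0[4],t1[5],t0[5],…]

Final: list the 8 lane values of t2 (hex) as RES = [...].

RES = [0x3d, 0xea, 0x3d, 0xb9, 0xf8, 0x28, 0xf8, 0x0e]

t0 = [0xeb, 0x8d, 0x3d, 0xf8, 0xea, 0xb9, 0x28, 0x0e]
t1 = [0xb4, 0xeb, 0x8d, 0x8d, 0x3d, 0x3d, 0xf8, 0xf8]
t2 = [0x3d, 0xea, 0x3d, 0xb9, 0xf8, 0x28, 0xf8, 0x0e]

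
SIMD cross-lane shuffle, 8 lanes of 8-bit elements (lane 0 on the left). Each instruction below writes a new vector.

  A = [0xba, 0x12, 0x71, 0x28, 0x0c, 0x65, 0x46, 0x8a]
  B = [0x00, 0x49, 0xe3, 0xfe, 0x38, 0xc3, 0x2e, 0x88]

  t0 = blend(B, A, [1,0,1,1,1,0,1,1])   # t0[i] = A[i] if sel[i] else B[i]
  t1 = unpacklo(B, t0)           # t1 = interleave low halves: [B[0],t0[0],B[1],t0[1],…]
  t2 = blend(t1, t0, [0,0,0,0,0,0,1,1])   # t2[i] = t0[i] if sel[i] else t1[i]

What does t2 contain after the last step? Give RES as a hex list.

RES = [0x00, 0xba, 0x49, 0x49, 0xe3, 0x71, 0x46, 0x8a]

  t0: ba 49 71 28 0c c3 46 8a
  t1: 00 ba 49 49 e3 71 fe 28
  t2: 00 ba 49 49 e3 71 46 8a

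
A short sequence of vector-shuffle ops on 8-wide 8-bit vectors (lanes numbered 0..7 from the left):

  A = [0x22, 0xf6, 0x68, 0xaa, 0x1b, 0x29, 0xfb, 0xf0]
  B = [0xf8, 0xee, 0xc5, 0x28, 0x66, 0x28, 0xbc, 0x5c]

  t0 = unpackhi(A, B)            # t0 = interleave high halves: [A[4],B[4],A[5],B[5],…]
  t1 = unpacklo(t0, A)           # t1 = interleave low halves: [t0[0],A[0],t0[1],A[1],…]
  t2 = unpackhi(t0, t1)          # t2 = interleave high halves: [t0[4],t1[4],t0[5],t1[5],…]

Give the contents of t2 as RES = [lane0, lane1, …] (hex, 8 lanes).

RES = [0xfb, 0x29, 0xbc, 0x68, 0xf0, 0x28, 0x5c, 0xaa]

t0 = [0x1b, 0x66, 0x29, 0x28, 0xfb, 0xbc, 0xf0, 0x5c]
t1 = [0x1b, 0x22, 0x66, 0xf6, 0x29, 0x68, 0x28, 0xaa]
t2 = [0xfb, 0x29, 0xbc, 0x68, 0xf0, 0x28, 0x5c, 0xaa]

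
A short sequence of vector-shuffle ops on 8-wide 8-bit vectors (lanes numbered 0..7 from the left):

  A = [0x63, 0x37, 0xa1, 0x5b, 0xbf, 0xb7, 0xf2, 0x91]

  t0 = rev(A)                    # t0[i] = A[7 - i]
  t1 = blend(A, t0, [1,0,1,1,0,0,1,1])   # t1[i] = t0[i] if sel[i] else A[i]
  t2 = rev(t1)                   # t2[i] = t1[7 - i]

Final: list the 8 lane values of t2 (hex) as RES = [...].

RES = [ 0x63  0x37  0xb7  0xbf  0xbf  0xb7  0x37  0x91 ]

→ t0 |91|f2|b7|bf|5b|a1|37|63|
→ t1 |91|37|b7|bf|bf|b7|37|63|
→ t2 |63|37|b7|bf|bf|b7|37|91|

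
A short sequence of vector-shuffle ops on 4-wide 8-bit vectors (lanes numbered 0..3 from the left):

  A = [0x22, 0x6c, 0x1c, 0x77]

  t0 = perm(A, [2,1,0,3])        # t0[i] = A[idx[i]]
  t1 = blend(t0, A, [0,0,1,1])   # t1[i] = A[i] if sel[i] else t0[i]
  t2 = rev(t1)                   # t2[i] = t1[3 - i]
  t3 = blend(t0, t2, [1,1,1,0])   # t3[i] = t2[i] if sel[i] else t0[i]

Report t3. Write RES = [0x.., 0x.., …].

RES = [ 0x77  0x1c  0x6c  0x77 ]

  t0: 1c 6c 22 77
  t1: 1c 6c 1c 77
  t2: 77 1c 6c 1c
  t3: 77 1c 6c 77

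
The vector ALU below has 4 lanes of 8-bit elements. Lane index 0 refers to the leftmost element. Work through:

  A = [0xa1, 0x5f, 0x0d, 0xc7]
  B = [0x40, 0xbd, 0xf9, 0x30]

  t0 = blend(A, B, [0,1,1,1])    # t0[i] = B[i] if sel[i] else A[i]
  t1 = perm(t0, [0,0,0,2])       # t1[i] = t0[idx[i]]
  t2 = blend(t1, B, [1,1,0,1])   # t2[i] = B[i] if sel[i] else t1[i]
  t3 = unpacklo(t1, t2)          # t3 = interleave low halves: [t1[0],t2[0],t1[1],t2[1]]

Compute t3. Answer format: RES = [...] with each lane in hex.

  t0: a1 bd f9 30
  t1: a1 a1 a1 f9
  t2: 40 bd a1 30
  t3: a1 40 a1 bd

RES = [0xa1, 0x40, 0xa1, 0xbd]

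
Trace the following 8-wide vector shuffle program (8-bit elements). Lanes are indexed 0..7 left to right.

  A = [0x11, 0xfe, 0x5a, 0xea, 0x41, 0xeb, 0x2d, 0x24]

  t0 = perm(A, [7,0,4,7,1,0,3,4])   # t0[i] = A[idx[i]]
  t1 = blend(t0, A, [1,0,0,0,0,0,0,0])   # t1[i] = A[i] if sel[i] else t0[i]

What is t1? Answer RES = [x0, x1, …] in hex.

RES = [ 0x11  0x11  0x41  0x24  0xfe  0x11  0xea  0x41 ]

  t0: 24 11 41 24 fe 11 ea 41
  t1: 11 11 41 24 fe 11 ea 41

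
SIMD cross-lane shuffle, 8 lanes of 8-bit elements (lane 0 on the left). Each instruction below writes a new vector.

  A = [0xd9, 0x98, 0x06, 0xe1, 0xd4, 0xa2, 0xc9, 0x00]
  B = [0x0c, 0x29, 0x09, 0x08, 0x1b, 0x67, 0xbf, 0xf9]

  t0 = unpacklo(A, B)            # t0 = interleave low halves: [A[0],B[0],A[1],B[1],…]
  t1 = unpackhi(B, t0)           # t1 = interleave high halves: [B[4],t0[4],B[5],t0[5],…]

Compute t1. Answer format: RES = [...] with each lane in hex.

RES = [ 0x1b  0x06  0x67  0x09  0xbf  0xe1  0xf9  0x08 ]

→ t0 |d9|0c|98|29|06|09|e1|08|
→ t1 |1b|06|67|09|bf|e1|f9|08|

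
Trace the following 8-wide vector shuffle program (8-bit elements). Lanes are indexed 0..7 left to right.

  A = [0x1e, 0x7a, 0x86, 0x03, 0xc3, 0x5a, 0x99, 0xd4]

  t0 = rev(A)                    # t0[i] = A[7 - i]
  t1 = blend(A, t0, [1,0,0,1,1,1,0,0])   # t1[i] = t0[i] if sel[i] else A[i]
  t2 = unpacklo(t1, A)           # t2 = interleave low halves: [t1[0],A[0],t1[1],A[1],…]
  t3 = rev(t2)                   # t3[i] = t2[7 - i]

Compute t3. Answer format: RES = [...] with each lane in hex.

  t0: d4 99 5a c3 03 86 7a 1e
  t1: d4 7a 86 c3 03 86 99 d4
  t2: d4 1e 7a 7a 86 86 c3 03
  t3: 03 c3 86 86 7a 7a 1e d4

RES = [ 0x03  0xc3  0x86  0x86  0x7a  0x7a  0x1e  0xd4 ]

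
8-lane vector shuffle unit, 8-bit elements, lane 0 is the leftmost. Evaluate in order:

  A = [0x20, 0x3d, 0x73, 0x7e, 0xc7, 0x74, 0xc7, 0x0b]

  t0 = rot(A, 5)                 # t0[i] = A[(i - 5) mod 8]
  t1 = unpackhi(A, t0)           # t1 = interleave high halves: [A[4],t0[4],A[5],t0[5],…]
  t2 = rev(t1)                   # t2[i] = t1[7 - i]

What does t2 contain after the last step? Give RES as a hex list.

  t0: 7e c7 74 c7 0b 20 3d 73
  t1: c7 0b 74 20 c7 3d 0b 73
  t2: 73 0b 3d c7 20 74 0b c7

RES = [ 0x73  0x0b  0x3d  0xc7  0x20  0x74  0x0b  0xc7 ]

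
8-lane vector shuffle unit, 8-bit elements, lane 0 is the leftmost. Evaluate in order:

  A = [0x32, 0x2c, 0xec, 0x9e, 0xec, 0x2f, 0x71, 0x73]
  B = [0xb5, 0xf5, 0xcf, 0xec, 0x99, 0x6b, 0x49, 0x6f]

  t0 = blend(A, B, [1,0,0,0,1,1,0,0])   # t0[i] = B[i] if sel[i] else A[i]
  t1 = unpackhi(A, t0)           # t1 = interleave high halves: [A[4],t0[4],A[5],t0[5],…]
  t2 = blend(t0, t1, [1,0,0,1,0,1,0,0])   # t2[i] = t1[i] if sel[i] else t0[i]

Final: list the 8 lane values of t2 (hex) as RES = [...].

RES = [ 0xec  0x2c  0xec  0x6b  0x99  0x71  0x71  0x73 ]

→ t0 |b5|2c|ec|9e|99|6b|71|73|
→ t1 |ec|99|2f|6b|71|71|73|73|
→ t2 |ec|2c|ec|6b|99|71|71|73|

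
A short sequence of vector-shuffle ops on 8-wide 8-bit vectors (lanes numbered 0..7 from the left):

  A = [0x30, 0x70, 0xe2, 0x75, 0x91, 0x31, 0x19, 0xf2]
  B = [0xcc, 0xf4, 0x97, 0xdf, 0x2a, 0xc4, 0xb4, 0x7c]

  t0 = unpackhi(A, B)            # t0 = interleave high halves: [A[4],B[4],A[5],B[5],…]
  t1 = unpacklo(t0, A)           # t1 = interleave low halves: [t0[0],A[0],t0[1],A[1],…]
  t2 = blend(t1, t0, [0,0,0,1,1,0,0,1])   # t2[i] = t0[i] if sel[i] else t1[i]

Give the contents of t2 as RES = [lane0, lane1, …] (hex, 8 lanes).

RES = [0x91, 0x30, 0x2a, 0xc4, 0x19, 0xe2, 0xc4, 0x7c]

t0 = [0x91, 0x2a, 0x31, 0xc4, 0x19, 0xb4, 0xf2, 0x7c]
t1 = [0x91, 0x30, 0x2a, 0x70, 0x31, 0xe2, 0xc4, 0x75]
t2 = [0x91, 0x30, 0x2a, 0xc4, 0x19, 0xe2, 0xc4, 0x7c]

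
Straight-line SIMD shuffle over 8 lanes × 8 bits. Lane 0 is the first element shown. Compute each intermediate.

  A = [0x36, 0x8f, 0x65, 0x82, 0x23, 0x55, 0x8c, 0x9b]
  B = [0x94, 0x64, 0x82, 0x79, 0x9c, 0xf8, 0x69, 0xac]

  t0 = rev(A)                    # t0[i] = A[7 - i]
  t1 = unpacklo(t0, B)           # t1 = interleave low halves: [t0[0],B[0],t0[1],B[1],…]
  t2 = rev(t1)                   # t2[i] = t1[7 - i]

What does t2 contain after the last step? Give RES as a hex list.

RES = [0x79, 0x23, 0x82, 0x55, 0x64, 0x8c, 0x94, 0x9b]

t0 = [0x9b, 0x8c, 0x55, 0x23, 0x82, 0x65, 0x8f, 0x36]
t1 = [0x9b, 0x94, 0x8c, 0x64, 0x55, 0x82, 0x23, 0x79]
t2 = [0x79, 0x23, 0x82, 0x55, 0x64, 0x8c, 0x94, 0x9b]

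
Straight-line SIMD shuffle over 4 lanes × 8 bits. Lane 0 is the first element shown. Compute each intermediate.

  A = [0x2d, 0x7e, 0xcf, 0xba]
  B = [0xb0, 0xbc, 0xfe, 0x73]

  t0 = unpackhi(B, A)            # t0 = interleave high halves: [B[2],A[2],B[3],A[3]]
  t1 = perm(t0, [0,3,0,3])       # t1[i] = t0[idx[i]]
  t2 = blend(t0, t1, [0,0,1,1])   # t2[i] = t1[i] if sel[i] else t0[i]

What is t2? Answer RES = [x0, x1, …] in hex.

RES = [ 0xfe  0xcf  0xfe  0xba ]

  t0: fe cf 73 ba
  t1: fe ba fe ba
  t2: fe cf fe ba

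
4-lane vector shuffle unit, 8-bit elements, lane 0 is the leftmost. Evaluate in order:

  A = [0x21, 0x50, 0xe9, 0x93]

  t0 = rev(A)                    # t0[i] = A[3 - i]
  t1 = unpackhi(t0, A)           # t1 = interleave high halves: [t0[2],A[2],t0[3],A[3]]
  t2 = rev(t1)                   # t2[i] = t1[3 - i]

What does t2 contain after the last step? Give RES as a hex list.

RES = [ 0x93  0x21  0xe9  0x50 ]

→ t0 |93|e9|50|21|
→ t1 |50|e9|21|93|
→ t2 |93|21|e9|50|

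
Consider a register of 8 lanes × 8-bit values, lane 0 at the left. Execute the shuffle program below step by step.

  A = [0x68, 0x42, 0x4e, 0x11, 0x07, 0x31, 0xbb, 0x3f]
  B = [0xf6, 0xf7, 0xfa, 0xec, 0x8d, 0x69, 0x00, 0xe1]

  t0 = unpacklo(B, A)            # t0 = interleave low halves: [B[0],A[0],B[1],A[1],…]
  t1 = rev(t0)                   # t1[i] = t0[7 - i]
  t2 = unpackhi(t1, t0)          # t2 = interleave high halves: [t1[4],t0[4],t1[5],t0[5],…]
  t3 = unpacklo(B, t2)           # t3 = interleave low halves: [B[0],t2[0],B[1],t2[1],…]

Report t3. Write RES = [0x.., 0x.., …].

RES = [0xf6, 0x42, 0xf7, 0xfa, 0xfa, 0xf7, 0xec, 0x4e]

→ t0 |f6|68|f7|42|fa|4e|ec|11|
→ t1 |11|ec|4e|fa|42|f7|68|f6|
→ t2 |42|fa|f7|4e|68|ec|f6|11|
→ t3 |f6|42|f7|fa|fa|f7|ec|4e|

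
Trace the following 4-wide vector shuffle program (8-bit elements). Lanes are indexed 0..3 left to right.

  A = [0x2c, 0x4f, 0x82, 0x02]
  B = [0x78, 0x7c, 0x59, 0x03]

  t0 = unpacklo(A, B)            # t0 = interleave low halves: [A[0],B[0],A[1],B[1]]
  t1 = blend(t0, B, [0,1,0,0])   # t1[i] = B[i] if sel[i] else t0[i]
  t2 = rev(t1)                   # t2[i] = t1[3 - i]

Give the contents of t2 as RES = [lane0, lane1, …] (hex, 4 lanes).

  t0: 2c 78 4f 7c
  t1: 2c 7c 4f 7c
  t2: 7c 4f 7c 2c

RES = [0x7c, 0x4f, 0x7c, 0x2c]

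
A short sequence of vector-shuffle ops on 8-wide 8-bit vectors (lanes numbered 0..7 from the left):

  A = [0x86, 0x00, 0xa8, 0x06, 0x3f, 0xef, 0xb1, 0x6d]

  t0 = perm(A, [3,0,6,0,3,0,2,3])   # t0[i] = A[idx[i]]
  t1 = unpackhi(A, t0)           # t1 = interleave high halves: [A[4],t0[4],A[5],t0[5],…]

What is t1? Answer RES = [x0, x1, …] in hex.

RES = [ 0x3f  0x06  0xef  0x86  0xb1  0xa8  0x6d  0x06 ]

  t0: 06 86 b1 86 06 86 a8 06
  t1: 3f 06 ef 86 b1 a8 6d 06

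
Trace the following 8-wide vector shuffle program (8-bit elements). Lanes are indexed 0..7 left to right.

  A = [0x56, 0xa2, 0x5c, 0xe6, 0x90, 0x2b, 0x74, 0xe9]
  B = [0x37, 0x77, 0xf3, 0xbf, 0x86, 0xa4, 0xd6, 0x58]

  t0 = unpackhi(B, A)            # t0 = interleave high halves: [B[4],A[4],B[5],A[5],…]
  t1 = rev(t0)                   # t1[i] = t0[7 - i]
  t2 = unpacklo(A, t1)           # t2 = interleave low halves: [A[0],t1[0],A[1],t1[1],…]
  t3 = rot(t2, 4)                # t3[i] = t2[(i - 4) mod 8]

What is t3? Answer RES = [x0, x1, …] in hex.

→ t0 |86|90|a4|2b|d6|74|58|e9|
→ t1 |e9|58|74|d6|2b|a4|90|86|
→ t2 |56|e9|a2|58|5c|74|e6|d6|
→ t3 |5c|74|e6|d6|56|e9|a2|58|

RES = [0x5c, 0x74, 0xe6, 0xd6, 0x56, 0xe9, 0xa2, 0x58]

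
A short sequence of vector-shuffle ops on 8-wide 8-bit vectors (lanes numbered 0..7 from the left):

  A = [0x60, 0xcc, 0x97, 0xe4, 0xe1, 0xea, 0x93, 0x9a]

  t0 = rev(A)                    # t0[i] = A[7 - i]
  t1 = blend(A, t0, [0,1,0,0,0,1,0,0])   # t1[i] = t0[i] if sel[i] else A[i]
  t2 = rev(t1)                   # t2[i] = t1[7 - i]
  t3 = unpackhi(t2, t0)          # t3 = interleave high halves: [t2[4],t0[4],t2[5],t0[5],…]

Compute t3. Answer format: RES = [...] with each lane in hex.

→ t0 |9a|93|ea|e1|e4|97|cc|60|
→ t1 |60|93|97|e4|e1|97|93|9a|
→ t2 |9a|93|97|e1|e4|97|93|60|
→ t3 |e4|e4|97|97|93|cc|60|60|

RES = [0xe4, 0xe4, 0x97, 0x97, 0x93, 0xcc, 0x60, 0x60]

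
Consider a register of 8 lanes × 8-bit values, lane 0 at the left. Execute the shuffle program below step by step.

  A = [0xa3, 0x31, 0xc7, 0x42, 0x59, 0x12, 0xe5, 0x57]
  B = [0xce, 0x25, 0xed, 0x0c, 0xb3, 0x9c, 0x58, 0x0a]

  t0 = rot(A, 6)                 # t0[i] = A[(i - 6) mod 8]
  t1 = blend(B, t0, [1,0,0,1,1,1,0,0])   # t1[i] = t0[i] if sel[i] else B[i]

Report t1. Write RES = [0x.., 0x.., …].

→ t0 |c7|42|59|12|e5|57|a3|31|
→ t1 |c7|25|ed|12|e5|57|58|0a|

RES = [ 0xc7  0x25  0xed  0x12  0xe5  0x57  0x58  0x0a ]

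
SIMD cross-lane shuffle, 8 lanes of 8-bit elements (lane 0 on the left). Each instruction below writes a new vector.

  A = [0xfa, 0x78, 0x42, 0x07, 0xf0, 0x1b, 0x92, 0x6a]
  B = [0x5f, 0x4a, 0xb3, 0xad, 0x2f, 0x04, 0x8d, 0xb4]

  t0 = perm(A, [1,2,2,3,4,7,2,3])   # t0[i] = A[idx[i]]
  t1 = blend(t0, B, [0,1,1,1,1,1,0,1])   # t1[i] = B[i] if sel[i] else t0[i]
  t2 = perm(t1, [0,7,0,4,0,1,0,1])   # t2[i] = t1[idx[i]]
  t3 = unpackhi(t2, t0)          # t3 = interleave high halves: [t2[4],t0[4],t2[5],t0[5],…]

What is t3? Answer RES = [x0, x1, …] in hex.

  t0: 78 42 42 07 f0 6a 42 07
  t1: 78 4a b3 ad 2f 04 42 b4
  t2: 78 b4 78 2f 78 4a 78 4a
  t3: 78 f0 4a 6a 78 42 4a 07

RES = [ 0x78  0xf0  0x4a  0x6a  0x78  0x42  0x4a  0x07 ]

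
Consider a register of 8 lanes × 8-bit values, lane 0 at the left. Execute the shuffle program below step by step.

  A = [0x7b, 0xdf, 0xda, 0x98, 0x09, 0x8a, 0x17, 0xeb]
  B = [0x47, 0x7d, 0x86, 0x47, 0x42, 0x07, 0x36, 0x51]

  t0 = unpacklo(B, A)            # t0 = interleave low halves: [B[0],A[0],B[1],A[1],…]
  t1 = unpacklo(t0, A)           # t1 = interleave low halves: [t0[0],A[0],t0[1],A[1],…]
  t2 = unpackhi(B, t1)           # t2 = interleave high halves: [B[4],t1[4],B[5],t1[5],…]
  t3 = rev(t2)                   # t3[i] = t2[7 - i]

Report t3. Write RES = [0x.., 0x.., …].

RES = [0x98, 0x51, 0xdf, 0x36, 0xda, 0x07, 0x7d, 0x42]

t0 = [0x47, 0x7b, 0x7d, 0xdf, 0x86, 0xda, 0x47, 0x98]
t1 = [0x47, 0x7b, 0x7b, 0xdf, 0x7d, 0xda, 0xdf, 0x98]
t2 = [0x42, 0x7d, 0x07, 0xda, 0x36, 0xdf, 0x51, 0x98]
t3 = [0x98, 0x51, 0xdf, 0x36, 0xda, 0x07, 0x7d, 0x42]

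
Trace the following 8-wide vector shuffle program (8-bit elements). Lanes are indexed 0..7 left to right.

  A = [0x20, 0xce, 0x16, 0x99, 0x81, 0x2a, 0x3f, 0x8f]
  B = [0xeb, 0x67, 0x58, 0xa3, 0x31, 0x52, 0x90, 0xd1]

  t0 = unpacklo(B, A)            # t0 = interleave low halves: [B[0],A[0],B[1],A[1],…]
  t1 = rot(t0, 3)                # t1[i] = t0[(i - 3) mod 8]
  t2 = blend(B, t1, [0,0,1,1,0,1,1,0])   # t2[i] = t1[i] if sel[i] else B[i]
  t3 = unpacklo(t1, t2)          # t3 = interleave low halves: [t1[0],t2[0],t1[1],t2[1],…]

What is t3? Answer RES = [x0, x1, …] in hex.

  t0: eb 20 67 ce 58 16 a3 99
  t1: 16 a3 99 eb 20 67 ce 58
  t2: eb 67 99 eb 31 67 ce d1
  t3: 16 eb a3 67 99 99 eb eb

RES = [0x16, 0xeb, 0xa3, 0x67, 0x99, 0x99, 0xeb, 0xeb]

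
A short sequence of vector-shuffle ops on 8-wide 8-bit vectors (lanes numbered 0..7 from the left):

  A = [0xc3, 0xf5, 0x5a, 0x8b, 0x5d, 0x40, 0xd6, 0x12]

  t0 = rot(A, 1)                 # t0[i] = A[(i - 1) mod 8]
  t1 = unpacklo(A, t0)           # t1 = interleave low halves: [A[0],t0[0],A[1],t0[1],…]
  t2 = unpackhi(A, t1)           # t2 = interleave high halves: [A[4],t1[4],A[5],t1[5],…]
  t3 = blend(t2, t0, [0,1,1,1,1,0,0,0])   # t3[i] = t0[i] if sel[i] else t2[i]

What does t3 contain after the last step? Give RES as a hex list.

RES = [0x5d, 0xc3, 0xf5, 0x5a, 0x8b, 0x8b, 0x12, 0x5a]

  t0: 12 c3 f5 5a 8b 5d 40 d6
  t1: c3 12 f5 c3 5a f5 8b 5a
  t2: 5d 5a 40 f5 d6 8b 12 5a
  t3: 5d c3 f5 5a 8b 8b 12 5a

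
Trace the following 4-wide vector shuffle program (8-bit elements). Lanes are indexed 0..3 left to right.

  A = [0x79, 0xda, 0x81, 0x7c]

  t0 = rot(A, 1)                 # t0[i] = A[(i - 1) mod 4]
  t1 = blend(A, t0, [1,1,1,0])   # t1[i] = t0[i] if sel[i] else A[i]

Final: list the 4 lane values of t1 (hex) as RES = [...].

t0 = [0x7c, 0x79, 0xda, 0x81]
t1 = [0x7c, 0x79, 0xda, 0x7c]

RES = [0x7c, 0x79, 0xda, 0x7c]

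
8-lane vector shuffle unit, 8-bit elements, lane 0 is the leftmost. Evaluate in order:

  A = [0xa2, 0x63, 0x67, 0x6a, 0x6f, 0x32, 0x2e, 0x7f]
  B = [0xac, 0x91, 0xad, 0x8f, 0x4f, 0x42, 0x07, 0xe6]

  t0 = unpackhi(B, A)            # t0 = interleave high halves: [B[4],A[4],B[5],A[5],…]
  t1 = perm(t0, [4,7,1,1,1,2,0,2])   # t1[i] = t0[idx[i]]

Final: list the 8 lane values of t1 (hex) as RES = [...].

→ t0 |4f|6f|42|32|07|2e|e6|7f|
→ t1 |07|7f|6f|6f|6f|42|4f|42|

RES = [ 0x07  0x7f  0x6f  0x6f  0x6f  0x42  0x4f  0x42 ]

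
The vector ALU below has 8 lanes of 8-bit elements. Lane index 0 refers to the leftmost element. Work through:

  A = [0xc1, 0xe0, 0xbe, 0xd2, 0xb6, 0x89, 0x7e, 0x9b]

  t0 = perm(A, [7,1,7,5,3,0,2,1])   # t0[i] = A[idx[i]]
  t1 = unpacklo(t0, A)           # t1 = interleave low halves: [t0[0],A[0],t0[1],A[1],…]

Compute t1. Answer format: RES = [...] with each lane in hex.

RES = [0x9b, 0xc1, 0xe0, 0xe0, 0x9b, 0xbe, 0x89, 0xd2]

t0 = [0x9b, 0xe0, 0x9b, 0x89, 0xd2, 0xc1, 0xbe, 0xe0]
t1 = [0x9b, 0xc1, 0xe0, 0xe0, 0x9b, 0xbe, 0x89, 0xd2]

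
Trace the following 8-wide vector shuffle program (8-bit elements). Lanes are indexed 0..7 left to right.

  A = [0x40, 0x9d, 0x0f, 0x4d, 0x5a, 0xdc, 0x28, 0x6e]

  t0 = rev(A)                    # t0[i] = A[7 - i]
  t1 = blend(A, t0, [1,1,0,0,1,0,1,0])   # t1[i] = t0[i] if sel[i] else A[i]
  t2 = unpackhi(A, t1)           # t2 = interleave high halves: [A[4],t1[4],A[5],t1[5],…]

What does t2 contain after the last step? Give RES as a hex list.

RES = [0x5a, 0x4d, 0xdc, 0xdc, 0x28, 0x9d, 0x6e, 0x6e]

t0 = [0x6e, 0x28, 0xdc, 0x5a, 0x4d, 0x0f, 0x9d, 0x40]
t1 = [0x6e, 0x28, 0x0f, 0x4d, 0x4d, 0xdc, 0x9d, 0x6e]
t2 = [0x5a, 0x4d, 0xdc, 0xdc, 0x28, 0x9d, 0x6e, 0x6e]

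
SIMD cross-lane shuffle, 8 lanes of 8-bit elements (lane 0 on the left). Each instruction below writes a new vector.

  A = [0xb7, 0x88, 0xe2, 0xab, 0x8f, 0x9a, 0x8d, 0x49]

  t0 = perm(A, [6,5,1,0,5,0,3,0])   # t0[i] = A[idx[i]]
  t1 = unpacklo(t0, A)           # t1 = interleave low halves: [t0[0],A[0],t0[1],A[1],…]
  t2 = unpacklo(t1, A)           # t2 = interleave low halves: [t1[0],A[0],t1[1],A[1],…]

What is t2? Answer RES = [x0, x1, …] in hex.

RES = [ 0x8d  0xb7  0xb7  0x88  0x9a  0xe2  0x88  0xab ]

t0 = [0x8d, 0x9a, 0x88, 0xb7, 0x9a, 0xb7, 0xab, 0xb7]
t1 = [0x8d, 0xb7, 0x9a, 0x88, 0x88, 0xe2, 0xb7, 0xab]
t2 = [0x8d, 0xb7, 0xb7, 0x88, 0x9a, 0xe2, 0x88, 0xab]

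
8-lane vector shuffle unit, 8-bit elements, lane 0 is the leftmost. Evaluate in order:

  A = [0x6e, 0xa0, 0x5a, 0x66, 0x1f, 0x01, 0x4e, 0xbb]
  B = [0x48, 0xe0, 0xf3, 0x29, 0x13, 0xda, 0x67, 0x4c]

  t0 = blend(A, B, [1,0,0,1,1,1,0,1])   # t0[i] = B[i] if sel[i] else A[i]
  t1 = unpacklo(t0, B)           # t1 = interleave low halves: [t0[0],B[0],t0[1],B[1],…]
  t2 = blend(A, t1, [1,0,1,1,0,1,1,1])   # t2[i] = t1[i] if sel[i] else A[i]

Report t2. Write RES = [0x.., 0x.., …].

RES = [0x48, 0xa0, 0xa0, 0xe0, 0x1f, 0xf3, 0x29, 0x29]

t0 = [0x48, 0xa0, 0x5a, 0x29, 0x13, 0xda, 0x4e, 0x4c]
t1 = [0x48, 0x48, 0xa0, 0xe0, 0x5a, 0xf3, 0x29, 0x29]
t2 = [0x48, 0xa0, 0xa0, 0xe0, 0x1f, 0xf3, 0x29, 0x29]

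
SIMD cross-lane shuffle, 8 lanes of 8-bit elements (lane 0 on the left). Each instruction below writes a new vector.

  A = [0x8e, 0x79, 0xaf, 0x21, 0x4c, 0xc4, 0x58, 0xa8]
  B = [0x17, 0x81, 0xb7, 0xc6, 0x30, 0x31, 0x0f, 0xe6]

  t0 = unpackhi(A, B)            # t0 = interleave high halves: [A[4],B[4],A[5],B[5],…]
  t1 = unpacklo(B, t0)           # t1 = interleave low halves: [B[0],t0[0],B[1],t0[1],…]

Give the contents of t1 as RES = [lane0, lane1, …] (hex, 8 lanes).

  t0: 4c 30 c4 31 58 0f a8 e6
  t1: 17 4c 81 30 b7 c4 c6 31

RES = [ 0x17  0x4c  0x81  0x30  0xb7  0xc4  0xc6  0x31 ]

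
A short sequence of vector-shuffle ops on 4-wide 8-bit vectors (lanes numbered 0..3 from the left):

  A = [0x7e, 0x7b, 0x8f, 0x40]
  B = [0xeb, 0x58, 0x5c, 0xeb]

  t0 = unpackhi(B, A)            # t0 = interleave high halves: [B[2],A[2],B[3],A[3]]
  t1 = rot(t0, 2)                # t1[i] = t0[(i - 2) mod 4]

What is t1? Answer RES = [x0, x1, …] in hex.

  t0: 5c 8f eb 40
  t1: eb 40 5c 8f

RES = [ 0xeb  0x40  0x5c  0x8f ]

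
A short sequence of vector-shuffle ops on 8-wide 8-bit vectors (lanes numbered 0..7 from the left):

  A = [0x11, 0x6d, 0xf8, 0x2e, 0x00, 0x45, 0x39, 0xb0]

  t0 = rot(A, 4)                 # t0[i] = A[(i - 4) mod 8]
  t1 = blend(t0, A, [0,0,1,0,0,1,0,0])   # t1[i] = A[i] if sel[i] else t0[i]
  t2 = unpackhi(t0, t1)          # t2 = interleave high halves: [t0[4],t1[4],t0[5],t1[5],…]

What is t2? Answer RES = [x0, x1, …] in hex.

RES = [0x11, 0x11, 0x6d, 0x45, 0xf8, 0xf8, 0x2e, 0x2e]

  t0: 00 45 39 b0 11 6d f8 2e
  t1: 00 45 f8 b0 11 45 f8 2e
  t2: 11 11 6d 45 f8 f8 2e 2e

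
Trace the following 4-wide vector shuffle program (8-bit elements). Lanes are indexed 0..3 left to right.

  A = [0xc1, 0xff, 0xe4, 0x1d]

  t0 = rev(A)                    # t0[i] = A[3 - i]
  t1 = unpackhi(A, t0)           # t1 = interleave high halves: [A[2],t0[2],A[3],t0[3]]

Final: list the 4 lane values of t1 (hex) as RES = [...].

  t0: 1d e4 ff c1
  t1: e4 ff 1d c1

RES = [ 0xe4  0xff  0x1d  0xc1 ]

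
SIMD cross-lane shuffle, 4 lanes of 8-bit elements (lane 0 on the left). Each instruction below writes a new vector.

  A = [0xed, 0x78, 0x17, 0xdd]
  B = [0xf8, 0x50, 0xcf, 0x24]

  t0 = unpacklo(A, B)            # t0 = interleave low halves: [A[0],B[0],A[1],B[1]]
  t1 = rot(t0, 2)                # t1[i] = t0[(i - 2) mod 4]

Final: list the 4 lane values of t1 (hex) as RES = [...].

RES = [ 0x78  0x50  0xed  0xf8 ]

t0 = [0xed, 0xf8, 0x78, 0x50]
t1 = [0x78, 0x50, 0xed, 0xf8]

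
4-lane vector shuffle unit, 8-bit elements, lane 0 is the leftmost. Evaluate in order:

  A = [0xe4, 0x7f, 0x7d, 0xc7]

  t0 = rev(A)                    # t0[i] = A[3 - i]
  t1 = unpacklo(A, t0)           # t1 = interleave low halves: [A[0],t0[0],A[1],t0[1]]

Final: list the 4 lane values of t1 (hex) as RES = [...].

RES = [ 0xe4  0xc7  0x7f  0x7d ]

→ t0 |c7|7d|7f|e4|
→ t1 |e4|c7|7f|7d|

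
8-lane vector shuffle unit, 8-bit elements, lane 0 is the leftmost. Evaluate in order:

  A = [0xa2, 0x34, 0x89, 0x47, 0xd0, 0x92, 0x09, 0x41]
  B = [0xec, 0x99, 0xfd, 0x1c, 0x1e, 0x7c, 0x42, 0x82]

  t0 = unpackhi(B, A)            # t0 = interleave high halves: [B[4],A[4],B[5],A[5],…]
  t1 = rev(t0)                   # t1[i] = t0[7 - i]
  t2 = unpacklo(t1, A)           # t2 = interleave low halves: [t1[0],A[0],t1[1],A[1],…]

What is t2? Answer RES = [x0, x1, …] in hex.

→ t0 |1e|d0|7c|92|42|09|82|41|
→ t1 |41|82|09|42|92|7c|d0|1e|
→ t2 |41|a2|82|34|09|89|42|47|

RES = [0x41, 0xa2, 0x82, 0x34, 0x09, 0x89, 0x42, 0x47]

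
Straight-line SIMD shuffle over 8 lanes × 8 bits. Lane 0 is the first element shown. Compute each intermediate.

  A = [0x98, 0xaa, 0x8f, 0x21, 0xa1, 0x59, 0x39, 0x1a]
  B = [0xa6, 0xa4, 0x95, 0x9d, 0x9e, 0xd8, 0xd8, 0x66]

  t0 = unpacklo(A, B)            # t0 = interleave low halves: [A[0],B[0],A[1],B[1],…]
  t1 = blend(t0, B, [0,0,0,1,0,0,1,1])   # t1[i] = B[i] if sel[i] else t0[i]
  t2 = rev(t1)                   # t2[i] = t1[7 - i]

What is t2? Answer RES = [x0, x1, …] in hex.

RES = [ 0x66  0xd8  0x95  0x8f  0x9d  0xaa  0xa6  0x98 ]

→ t0 |98|a6|aa|a4|8f|95|21|9d|
→ t1 |98|a6|aa|9d|8f|95|d8|66|
→ t2 |66|d8|95|8f|9d|aa|a6|98|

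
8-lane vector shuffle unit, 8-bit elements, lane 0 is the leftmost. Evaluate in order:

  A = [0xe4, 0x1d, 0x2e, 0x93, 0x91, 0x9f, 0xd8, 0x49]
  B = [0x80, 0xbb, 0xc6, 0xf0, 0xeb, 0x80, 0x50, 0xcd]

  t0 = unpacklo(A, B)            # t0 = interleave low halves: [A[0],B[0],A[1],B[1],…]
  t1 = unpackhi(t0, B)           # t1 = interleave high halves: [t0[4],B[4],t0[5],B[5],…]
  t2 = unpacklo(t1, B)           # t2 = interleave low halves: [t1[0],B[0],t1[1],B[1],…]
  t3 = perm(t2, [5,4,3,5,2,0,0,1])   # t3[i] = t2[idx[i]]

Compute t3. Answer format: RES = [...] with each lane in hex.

→ t0 |e4|80|1d|bb|2e|c6|93|f0|
→ t1 |2e|eb|c6|80|93|50|f0|cd|
→ t2 |2e|80|eb|bb|c6|c6|80|f0|
→ t3 |c6|c6|bb|c6|eb|2e|2e|80|

RES = [0xc6, 0xc6, 0xbb, 0xc6, 0xeb, 0x2e, 0x2e, 0x80]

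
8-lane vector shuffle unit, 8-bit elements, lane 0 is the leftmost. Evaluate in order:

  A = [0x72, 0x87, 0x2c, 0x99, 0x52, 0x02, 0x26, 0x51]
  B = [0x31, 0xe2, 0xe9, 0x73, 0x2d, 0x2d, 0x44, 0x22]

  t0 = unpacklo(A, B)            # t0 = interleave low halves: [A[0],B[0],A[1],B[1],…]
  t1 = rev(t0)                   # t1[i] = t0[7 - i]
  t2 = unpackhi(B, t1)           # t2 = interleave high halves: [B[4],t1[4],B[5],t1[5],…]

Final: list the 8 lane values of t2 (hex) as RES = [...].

RES = [ 0x2d  0xe2  0x2d  0x87  0x44  0x31  0x22  0x72 ]

t0 = [0x72, 0x31, 0x87, 0xe2, 0x2c, 0xe9, 0x99, 0x73]
t1 = [0x73, 0x99, 0xe9, 0x2c, 0xe2, 0x87, 0x31, 0x72]
t2 = [0x2d, 0xe2, 0x2d, 0x87, 0x44, 0x31, 0x22, 0x72]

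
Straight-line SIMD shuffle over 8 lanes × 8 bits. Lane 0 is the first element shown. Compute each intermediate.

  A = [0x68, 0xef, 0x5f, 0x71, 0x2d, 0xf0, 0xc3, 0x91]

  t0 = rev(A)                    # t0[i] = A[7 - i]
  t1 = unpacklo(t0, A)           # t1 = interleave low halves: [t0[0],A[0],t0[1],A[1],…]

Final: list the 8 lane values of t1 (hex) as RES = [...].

t0 = [0x91, 0xc3, 0xf0, 0x2d, 0x71, 0x5f, 0xef, 0x68]
t1 = [0x91, 0x68, 0xc3, 0xef, 0xf0, 0x5f, 0x2d, 0x71]

RES = [ 0x91  0x68  0xc3  0xef  0xf0  0x5f  0x2d  0x71 ]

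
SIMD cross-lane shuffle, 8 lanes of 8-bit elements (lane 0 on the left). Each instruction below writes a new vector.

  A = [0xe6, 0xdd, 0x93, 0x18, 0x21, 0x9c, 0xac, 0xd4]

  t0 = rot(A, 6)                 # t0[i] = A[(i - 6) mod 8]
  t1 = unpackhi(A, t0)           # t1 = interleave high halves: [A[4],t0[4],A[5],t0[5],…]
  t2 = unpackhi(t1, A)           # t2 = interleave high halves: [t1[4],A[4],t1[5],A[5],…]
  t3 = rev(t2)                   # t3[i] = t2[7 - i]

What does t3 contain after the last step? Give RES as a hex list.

t0 = [0x93, 0x18, 0x21, 0x9c, 0xac, 0xd4, 0xe6, 0xdd]
t1 = [0x21, 0xac, 0x9c, 0xd4, 0xac, 0xe6, 0xd4, 0xdd]
t2 = [0xac, 0x21, 0xe6, 0x9c, 0xd4, 0xac, 0xdd, 0xd4]
t3 = [0xd4, 0xdd, 0xac, 0xd4, 0x9c, 0xe6, 0x21, 0xac]

RES = [ 0xd4  0xdd  0xac  0xd4  0x9c  0xe6  0x21  0xac ]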